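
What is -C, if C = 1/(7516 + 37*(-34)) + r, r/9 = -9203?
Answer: 518331365/6258 ≈ 82827.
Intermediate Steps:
r = -82827 (r = 9*(-9203) = -82827)
C = -518331365/6258 (C = 1/(7516 + 37*(-34)) - 82827 = 1/(7516 - 1258) - 82827 = 1/6258 - 82827 = -518331365/6258 ≈ -82827.)
-C = -1*(-518331365/6258) = 518331365/6258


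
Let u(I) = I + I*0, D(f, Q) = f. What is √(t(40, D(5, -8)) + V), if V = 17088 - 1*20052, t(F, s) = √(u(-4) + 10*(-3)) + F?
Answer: √(-2924 + I*√34) ≈ 0.0539 + 54.074*I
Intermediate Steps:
u(I) = I (u(I) = I + 0 = I)
t(F, s) = F + I*√34 (t(F, s) = √(-4 + 10*(-3)) + F = √(-4 - 30) + F = √(-34) + F = I*√34 + F = F + I*√34)
V = -2964 (V = 17088 - 20052 = -2964)
√(t(40, D(5, -8)) + V) = √((40 + I*√34) - 2964) = √(-2924 + I*√34)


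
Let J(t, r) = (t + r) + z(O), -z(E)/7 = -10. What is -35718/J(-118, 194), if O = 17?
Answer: -17859/73 ≈ -244.64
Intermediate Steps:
z(E) = 70 (z(E) = -7*(-10) = 70)
J(t, r) = 70 + r + t (J(t, r) = (t + r) + 70 = (r + t) + 70 = 70 + r + t)
-35718/J(-118, 194) = -35718/(70 + 194 - 118) = -35718/146 = -35718*1/146 = -17859/73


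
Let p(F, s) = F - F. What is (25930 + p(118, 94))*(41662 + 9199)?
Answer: 1318825730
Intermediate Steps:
p(F, s) = 0
(25930 + p(118, 94))*(41662 + 9199) = (25930 + 0)*(41662 + 9199) = 25930*50861 = 1318825730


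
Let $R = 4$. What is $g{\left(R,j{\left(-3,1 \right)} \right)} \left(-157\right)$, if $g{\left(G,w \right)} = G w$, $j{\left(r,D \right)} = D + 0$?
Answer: $-628$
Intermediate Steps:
$j{\left(r,D \right)} = D$
$g{\left(R,j{\left(-3,1 \right)} \right)} \left(-157\right) = 4 \cdot 1 \left(-157\right) = 4 \left(-157\right) = -628$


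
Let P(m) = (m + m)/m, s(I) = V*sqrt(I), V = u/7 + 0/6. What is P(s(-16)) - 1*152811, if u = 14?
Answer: -152809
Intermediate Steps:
V = 2 (V = 14/7 + 0/6 = 14*(1/7) + 0*(1/6) = 2 + 0 = 2)
s(I) = 2*sqrt(I)
P(m) = 2 (P(m) = (2*m)/m = 2)
P(s(-16)) - 1*152811 = 2 - 1*152811 = 2 - 152811 = -152809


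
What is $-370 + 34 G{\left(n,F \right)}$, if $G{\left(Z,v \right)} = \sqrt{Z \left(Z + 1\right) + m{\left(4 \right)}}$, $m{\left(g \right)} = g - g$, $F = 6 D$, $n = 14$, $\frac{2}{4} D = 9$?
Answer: $-370 + 34 \sqrt{210} \approx 122.71$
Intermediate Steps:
$D = 18$ ($D = 2 \cdot 9 = 18$)
$F = 108$ ($F = 6 \cdot 18 = 108$)
$m{\left(g \right)} = 0$
$G{\left(Z,v \right)} = \sqrt{Z \left(1 + Z\right)}$ ($G{\left(Z,v \right)} = \sqrt{Z \left(Z + 1\right) + 0} = \sqrt{Z \left(1 + Z\right) + 0} = \sqrt{Z \left(1 + Z\right)}$)
$-370 + 34 G{\left(n,F \right)} = -370 + 34 \sqrt{14 \left(1 + 14\right)} = -370 + 34 \sqrt{14 \cdot 15} = -370 + 34 \sqrt{210}$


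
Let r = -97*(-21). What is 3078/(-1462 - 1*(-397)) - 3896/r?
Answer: -3473042/723135 ≈ -4.8028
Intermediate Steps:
r = 2037
3078/(-1462 - 1*(-397)) - 3896/r = 3078/(-1462 - 1*(-397)) - 3896/2037 = 3078/(-1462 + 397) - 3896*1/2037 = 3078/(-1065) - 3896/2037 = 3078*(-1/1065) - 3896/2037 = -1026/355 - 3896/2037 = -3473042/723135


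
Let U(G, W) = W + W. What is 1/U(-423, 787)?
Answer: 1/1574 ≈ 0.00063532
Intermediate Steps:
U(G, W) = 2*W
1/U(-423, 787) = 1/(2*787) = 1/1574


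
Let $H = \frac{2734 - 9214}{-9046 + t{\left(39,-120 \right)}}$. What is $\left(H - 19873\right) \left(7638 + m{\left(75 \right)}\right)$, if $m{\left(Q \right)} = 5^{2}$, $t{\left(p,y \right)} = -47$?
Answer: $- \frac{461564735689}{3031} \approx -1.5228 \cdot 10^{8}$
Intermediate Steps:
$m{\left(Q \right)} = 25$
$H = \frac{2160}{3031}$ ($H = \frac{2734 - 9214}{-9046 - 47} = - \frac{6480}{-9093} = \left(-6480\right) \left(- \frac{1}{9093}\right) = \frac{2160}{3031} \approx 0.71264$)
$\left(H - 19873\right) \left(7638 + m{\left(75 \right)}\right) = \left(\frac{2160}{3031} - 19873\right) \left(7638 + 25\right) = \left(- \frac{60232903}{3031}\right) 7663 = - \frac{461564735689}{3031}$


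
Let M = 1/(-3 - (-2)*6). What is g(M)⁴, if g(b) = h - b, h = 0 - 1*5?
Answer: 4477456/6561 ≈ 682.43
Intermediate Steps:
M = ⅑ (M = 1/(-3 - 1*(-12)) = 1/(-3 + 12) = 1/9 = ⅑ ≈ 0.11111)
h = -5 (h = 0 - 5 = -5)
g(b) = -5 - b
g(M)⁴ = (-5 - 1*⅑)⁴ = (-5 - ⅑)⁴ = (-46/9)⁴ = 4477456/6561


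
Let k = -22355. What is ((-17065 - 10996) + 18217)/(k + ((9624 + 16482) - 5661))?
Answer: 4922/955 ≈ 5.1539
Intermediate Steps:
((-17065 - 10996) + 18217)/(k + ((9624 + 16482) - 5661)) = ((-17065 - 10996) + 18217)/(-22355 + ((9624 + 16482) - 5661)) = (-28061 + 18217)/(-22355 + (26106 - 5661)) = -9844/(-22355 + 20445) = -9844/(-1910) = -9844*(-1/1910) = 4922/955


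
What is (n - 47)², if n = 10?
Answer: 1369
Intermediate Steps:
(n - 47)² = (10 - 47)² = (-37)² = 1369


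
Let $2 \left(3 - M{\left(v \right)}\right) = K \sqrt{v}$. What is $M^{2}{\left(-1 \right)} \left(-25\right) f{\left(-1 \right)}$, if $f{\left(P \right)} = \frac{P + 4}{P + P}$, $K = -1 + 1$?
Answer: $\frac{675}{2} \approx 337.5$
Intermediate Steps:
$K = 0$
$f{\left(P \right)} = \frac{4 + P}{2 P}$
$M{\left(v \right)} = 3$ ($M{\left(v \right)} = 3 - \frac{0 \sqrt{v}}{2} = 3 - 0 = 3 + 0 = 3$)
$M^{2}{\left(-1 \right)} \left(-25\right) f{\left(-1 \right)} = 3^{2} \left(-25\right) \frac{4 - 1}{2 \left(-1\right)} = 9 \left(-25\right) \frac{1}{2} \left(-1\right) 3 = \left(-225\right) \left(- \frac{3}{2}\right) = \frac{675}{2}$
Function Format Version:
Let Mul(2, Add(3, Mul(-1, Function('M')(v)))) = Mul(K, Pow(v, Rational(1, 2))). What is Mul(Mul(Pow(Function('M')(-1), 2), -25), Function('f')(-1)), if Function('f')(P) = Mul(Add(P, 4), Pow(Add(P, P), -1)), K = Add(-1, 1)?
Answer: Rational(675, 2) ≈ 337.50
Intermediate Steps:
K = 0
Function('f')(P) = Mul(Rational(1, 2), Pow(P, -1), Add(4, P)) (Function('f')(P) = Mul(Add(4, P), Pow(Mul(2, P), -1)) = Mul(Add(4, P), Mul(Rational(1, 2), Pow(P, -1))) = Mul(Rational(1, 2), Pow(P, -1), Add(4, P)))
Function('M')(v) = 3 (Function('M')(v) = Add(3, Mul(Rational(-1, 2), Mul(0, Pow(v, Rational(1, 2))))) = Add(3, Mul(Rational(-1, 2), 0)) = Add(3, 0) = 3)
Mul(Mul(Pow(Function('M')(-1), 2), -25), Function('f')(-1)) = Mul(Mul(Pow(3, 2), -25), Mul(Rational(1, 2), Pow(-1, -1), Add(4, -1))) = Mul(Mul(9, -25), Mul(Rational(1, 2), -1, 3)) = Mul(-225, Rational(-3, 2)) = Rational(675, 2)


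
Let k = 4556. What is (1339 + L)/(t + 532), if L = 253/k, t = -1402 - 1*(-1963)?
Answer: 6100737/4979708 ≈ 1.2251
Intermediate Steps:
t = 561 (t = -1402 + 1963 = 561)
L = 253/4556 ≈ 0.055531
(1339 + L)/(t + 532) = (1339 + 253/4556)/(561 + 532) = (6100737/4556)/1093 = (6100737/4556)*(1/1093) = 6100737/4979708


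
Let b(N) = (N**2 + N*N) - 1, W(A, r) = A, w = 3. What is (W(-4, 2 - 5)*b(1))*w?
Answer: -12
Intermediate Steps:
b(N) = -1 + 2*N**2 (b(N) = (N**2 + N**2) - 1 = 2*N**2 - 1 = -1 + 2*N**2)
(W(-4, 2 - 5)*b(1))*w = -4*(-1 + 2*1**2)*3 = -4*(-1 + 2*1)*3 = -4*(-1 + 2)*3 = -4*1*3 = -4*3 = -12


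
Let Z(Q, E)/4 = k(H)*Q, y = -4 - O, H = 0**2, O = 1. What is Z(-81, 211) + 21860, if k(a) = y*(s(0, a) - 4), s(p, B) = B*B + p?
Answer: 15380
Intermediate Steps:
s(p, B) = p + B**2 (s(p, B) = B**2 + p = p + B**2)
H = 0
y = -5 (y = -4 - 1*1 = -4 - 1 = -5)
k(a) = 20 - 5*a**2 (k(a) = -5*((0 + a**2) - 4) = -5*(a**2 - 4) = -5*(-4 + a**2) = 20 - 5*a**2)
Z(Q, E) = 80*Q (Z(Q, E) = 4*((20 - 5*0**2)*Q) = 4*((20 - 5*0)*Q) = 4*((20 + 0)*Q) = 4*(20*Q) = 80*Q)
Z(-81, 211) + 21860 = 80*(-81) + 21860 = -6480 + 21860 = 15380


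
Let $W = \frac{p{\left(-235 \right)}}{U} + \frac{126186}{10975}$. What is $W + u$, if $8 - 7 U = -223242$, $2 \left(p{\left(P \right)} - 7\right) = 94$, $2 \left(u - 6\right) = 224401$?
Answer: $\frac{10998121400797}{98006750} \approx 1.1222 \cdot 10^{5}$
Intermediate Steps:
$u = \frac{224413}{2}$ ($u = 6 + \frac{1}{2} \cdot 224401 = 6 + \frac{224401}{2} = \frac{224413}{2} \approx 1.1221 \cdot 10^{5}$)
$p{\left(P \right)} = 54$ ($p{\left(P \right)} = 7 + \frac{1}{2} \cdot 94 = 7 + 47 = 54$)
$U = \frac{223250}{7}$ ($U = \frac{8}{7} - - \frac{223242}{7} = \frac{8}{7} + \frac{223242}{7} = \frac{223250}{7} \approx 31893.0$)
$W = \frac{563503461}{49003375}$ ($W = \frac{54}{\frac{223250}{7}} + \frac{126186}{10975} = 54 \cdot \frac{7}{223250} + 126186 \cdot \frac{1}{10975} = \frac{189}{111625} + \frac{126186}{10975} = \frac{563503461}{49003375} \approx 11.499$)
$W + u = \frac{563503461}{49003375} + \frac{224413}{2} = \frac{10998121400797}{98006750}$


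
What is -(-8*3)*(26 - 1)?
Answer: 600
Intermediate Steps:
-(-8*3)*(26 - 1) = -(-24)*25 = -1*(-600) = 600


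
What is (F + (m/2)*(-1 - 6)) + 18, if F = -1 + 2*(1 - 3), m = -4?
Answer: 27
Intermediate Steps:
F = -5 (F = -1 + 2*(-2) = -1 - 4 = -5)
(F + (m/2)*(-1 - 6)) + 18 = (-5 + (-4/2)*(-1 - 6)) + 18 = (-5 - 4*1/2*(-7)) + 18 = (-5 - 2*(-7)) + 18 = (-5 + 14) + 18 = 9 + 18 = 27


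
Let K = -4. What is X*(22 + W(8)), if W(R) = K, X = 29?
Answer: 522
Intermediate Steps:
W(R) = -4
X*(22 + W(8)) = 29*(22 - 4) = 29*18 = 522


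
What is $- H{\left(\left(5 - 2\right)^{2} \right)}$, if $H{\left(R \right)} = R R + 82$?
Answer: $-163$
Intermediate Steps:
$H{\left(R \right)} = 82 + R^{2}$ ($H{\left(R \right)} = R^{2} + 82 = 82 + R^{2}$)
$- H{\left(\left(5 - 2\right)^{2} \right)} = - (82 + \left(\left(5 - 2\right)^{2}\right)^{2}) = - (82 + \left(3^{2}\right)^{2}) = - (82 + 9^{2}) = - (82 + 81) = \left(-1\right) 163 = -163$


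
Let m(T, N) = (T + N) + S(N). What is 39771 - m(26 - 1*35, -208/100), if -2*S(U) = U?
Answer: 994526/25 ≈ 39781.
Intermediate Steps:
S(U) = -U/2
m(T, N) = T + N/2 (m(T, N) = (T + N) - N/2 = (N + T) - N/2 = T + N/2)
39771 - m(26 - 1*35, -208/100) = 39771 - ((26 - 1*35) + (-208/100)/2) = 39771 - ((26 - 35) + (-208*1/100)/2) = 39771 - (-9 + (1/2)*(-52/25)) = 39771 - (-9 - 26/25) = 39771 - 1*(-251/25) = 39771 + 251/25 = 994526/25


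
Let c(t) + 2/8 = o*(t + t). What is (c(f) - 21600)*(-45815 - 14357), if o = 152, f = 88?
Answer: -309991101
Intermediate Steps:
c(t) = -¼ + 304*t (c(t) = -¼ + 152*(t + t) = -¼ + 152*(2*t) = -¼ + 304*t)
(c(f) - 21600)*(-45815 - 14357) = ((-¼ + 304*88) - 21600)*(-45815 - 14357) = ((-¼ + 26752) - 21600)*(-60172) = (107007/4 - 21600)*(-60172) = (20607/4)*(-60172) = -309991101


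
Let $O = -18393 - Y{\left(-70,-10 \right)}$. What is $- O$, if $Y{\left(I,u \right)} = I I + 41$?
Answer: $23334$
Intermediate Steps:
$Y{\left(I,u \right)} = 41 + I^{2}$ ($Y{\left(I,u \right)} = I^{2} + 41 = 41 + I^{2}$)
$O = -23334$ ($O = -18393 - \left(41 + \left(-70\right)^{2}\right) = -18393 - \left(41 + 4900\right) = -18393 - 4941 = -23334$)
$- O = \left(-1\right) \left(-23334\right) = 23334$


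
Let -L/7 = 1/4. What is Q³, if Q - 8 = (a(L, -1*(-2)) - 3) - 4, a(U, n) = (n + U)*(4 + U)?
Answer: 15625/4096 ≈ 3.8147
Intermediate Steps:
L = -7/4 ≈ -1.7500
a(U, n) = (4 + U)*(U + n) (a(U, n) = (U + n)*(4 + U) = (4 + U)*(U + n))
Q = 25/16 (Q = 8 + ((((-7/4)² + 4*(-7/4) + 4*(-1*(-2)) - (-7)*(-2)/4) - 3) - 4) = 8 + (((49/16 - 7 + 4*2 - 7/4*2) - 3) - 4) = 8 + (((49/16 - 7 + 8 - 7/2) - 3) - 4) = 8 + ((9/16 - 3) - 4) = 8 + (-39/16 - 4) = 8 - 103/16 = 25/16 ≈ 1.5625)
Q³ = (25/16)³ = 15625/4096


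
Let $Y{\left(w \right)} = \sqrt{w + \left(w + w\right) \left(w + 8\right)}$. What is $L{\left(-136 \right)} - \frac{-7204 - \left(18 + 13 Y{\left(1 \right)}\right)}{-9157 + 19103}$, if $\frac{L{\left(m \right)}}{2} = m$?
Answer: $- \frac{1349045}{4973} + \frac{13 \sqrt{19}}{9946} \approx -271.27$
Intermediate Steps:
$L{\left(m \right)} = 2 m$
$Y{\left(w \right)} = \sqrt{w + 2 w \left(8 + w\right)}$
$L{\left(-136 \right)} - \frac{-7204 - \left(18 + 13 Y{\left(1 \right)}\right)}{-9157 + 19103} = 2 \left(-136\right) - \frac{-7204 - \left(18 + 13 \sqrt{1 \left(17 + 2 \cdot 1\right)}\right)}{-9157 + 19103} = -272 - \frac{-7204 - \left(18 + 13 \sqrt{1 \left(17 + 2\right)}\right)}{9946} = -272 - \left(-7204 - \left(18 + 13 \sqrt{1 \cdot 19}\right)\right) \frac{1}{9946} = -272 - \left(-7204 - \left(18 + 13 \sqrt{19}\right)\right) \frac{1}{9946} = -272 - \left(-7222 - 13 \sqrt{19}\right) \frac{1}{9946} = -272 - \left(- \frac{3611}{4973} - \frac{13 \sqrt{19}}{9946}\right) = -272 + \left(\frac{3611}{4973} + \frac{13 \sqrt{19}}{9946}\right) = - \frac{1349045}{4973} + \frac{13 \sqrt{19}}{9946}$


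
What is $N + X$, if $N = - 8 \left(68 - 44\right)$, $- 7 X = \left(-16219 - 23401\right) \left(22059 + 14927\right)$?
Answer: $209340568$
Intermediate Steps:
$X = 209340760$ ($X = - \frac{\left(-16219 - 23401\right) \left(22059 + 14927\right)}{7} = - \frac{\left(-39620\right) 36986}{7} = \left(- \frac{1}{7}\right) \left(-1465385320\right) = 209340760$)
$N = -192$ ($N = \left(-8\right) 24 = -192$)
$N + X = -192 + 209340760 = 209340568$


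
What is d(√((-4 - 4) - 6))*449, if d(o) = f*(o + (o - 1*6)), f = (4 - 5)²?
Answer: -2694 + 898*I*√14 ≈ -2694.0 + 3360.0*I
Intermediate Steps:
f = 1 (f = (-1)² = 1)
d(o) = -6 + 2*o (d(o) = 1*(o + (o - 1*6)) = 1*(o + (o - 6)) = 1*(o + (-6 + o)) = 1*(-6 + 2*o) = -6 + 2*o)
d(√((-4 - 4) - 6))*449 = (-6 + 2*√((-4 - 4) - 6))*449 = (-6 + 2*√(-8 - 6))*449 = (-6 + 2*√(-14))*449 = (-6 + 2*(I*√14))*449 = (-6 + 2*I*√14)*449 = -2694 + 898*I*√14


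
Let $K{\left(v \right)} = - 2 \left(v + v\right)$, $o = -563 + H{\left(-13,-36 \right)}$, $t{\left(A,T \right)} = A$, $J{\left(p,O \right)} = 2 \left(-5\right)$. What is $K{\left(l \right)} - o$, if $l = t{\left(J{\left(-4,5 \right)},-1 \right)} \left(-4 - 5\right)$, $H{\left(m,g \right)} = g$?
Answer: $239$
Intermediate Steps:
$J{\left(p,O \right)} = -10$
$l = 90$ ($l = - 10 \left(-4 - 5\right) = \left(-10\right) \left(-9\right) = 90$)
$o = -599$ ($o = -563 - 36 = -599$)
$K{\left(v \right)} = - 4 v$ ($K{\left(v \right)} = - 2 \cdot 2 v = - 4 v$)
$K{\left(l \right)} - o = \left(-4\right) 90 - -599 = -360 + 599 = 239$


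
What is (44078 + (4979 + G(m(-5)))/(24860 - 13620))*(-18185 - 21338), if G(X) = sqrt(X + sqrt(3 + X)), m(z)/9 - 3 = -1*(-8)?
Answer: -19581342269577/11240 - 39523*sqrt(99 + sqrt(102))/11240 ≈ -1.7421e+9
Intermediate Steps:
m(z) = 99 (m(z) = 27 + 9*(-1*(-8)) = 27 + 9*8 = 27 + 72 = 99)
(44078 + (4979 + G(m(-5)))/(24860 - 13620))*(-18185 - 21338) = (44078 + (4979 + sqrt(99 + sqrt(3 + 99)))/(24860 - 13620))*(-18185 - 21338) = (44078 + (4979 + sqrt(99 + sqrt(102)))/11240)*(-39523) = (44078 + (4979 + sqrt(99 + sqrt(102)))*(1/11240))*(-39523) = (44078 + (4979/11240 + sqrt(99 + sqrt(102))/11240))*(-39523) = (495441699/11240 + sqrt(99 + sqrt(102))/11240)*(-39523) = -19581342269577/11240 - 39523*sqrt(99 + sqrt(102))/11240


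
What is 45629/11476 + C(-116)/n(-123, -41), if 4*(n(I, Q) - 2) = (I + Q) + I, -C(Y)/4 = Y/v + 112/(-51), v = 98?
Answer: 30262676273/8001308196 ≈ 3.7822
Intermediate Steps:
C(Y) = 448/51 - 2*Y/49 (C(Y) = -4*(Y/98 + 112/(-51)) = -4*(Y*(1/98) + 112*(-1/51)) = -4*(Y/98 - 112/51) = -4*(-112/51 + Y/98) = 448/51 - 2*Y/49)
n(I, Q) = 2 + I/2 + Q/4 (n(I, Q) = 2 + ((I + Q) + I)/4 = 2 + (Q + 2*I)/4 = 2 + (I/2 + Q/4) = 2 + I/2 + Q/4)
45629/11476 + C(-116)/n(-123, -41) = 45629/11476 + (448/51 - 2/49*(-116))/(2 + (½)*(-123) + (¼)*(-41)) = 45629*(1/11476) + (448/51 + 232/49)/(2 - 123/2 - 41/4) = 45629/11476 + 33784/(2499*(-279/4)) = 45629/11476 + (33784/2499)*(-4/279) = 45629/11476 - 135136/697221 = 30262676273/8001308196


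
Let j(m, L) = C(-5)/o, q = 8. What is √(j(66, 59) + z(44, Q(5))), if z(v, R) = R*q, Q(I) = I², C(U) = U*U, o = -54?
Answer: 5*√2586/18 ≈ 14.126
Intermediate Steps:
C(U) = U²
j(m, L) = -25/54 (j(m, L) = (-5)²/(-54) = 25*(-1/54) = -25/54)
z(v, R) = 8*R (z(v, R) = R*8 = 8*R)
√(j(66, 59) + z(44, Q(5))) = √(-25/54 + 8*5²) = √(-25/54 + 8*25) = √(-25/54 + 200) = √(10775/54) = 5*√2586/18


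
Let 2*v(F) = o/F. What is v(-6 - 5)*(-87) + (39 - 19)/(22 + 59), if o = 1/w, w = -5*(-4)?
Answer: 15847/35640 ≈ 0.44464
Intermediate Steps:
w = 20
o = 1/20 ≈ 0.050000
v(F) = 1/(40*F) (v(F) = (1/(20*F))/2 = 1/(40*F))
v(-6 - 5)*(-87) + (39 - 19)/(22 + 59) = (1/(40*(-6 - 5)))*(-87) + (39 - 19)/(22 + 59) = ((1/40)/(-11))*(-87) + 20/81 = ((1/40)*(-1/11))*(-87) + 20*(1/81) = -1/440*(-87) + 20/81 = 87/440 + 20/81 = 15847/35640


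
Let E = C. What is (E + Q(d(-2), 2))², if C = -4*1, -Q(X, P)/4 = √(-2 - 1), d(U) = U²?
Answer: -32 + 32*I*√3 ≈ -32.0 + 55.426*I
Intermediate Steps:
Q(X, P) = -4*I*√3 (Q(X, P) = -4*√(-2 - 1) = -4*I*√3)
C = -4
E = -4
(E + Q(d(-2), 2))² = (-4 - 4*I*√3)²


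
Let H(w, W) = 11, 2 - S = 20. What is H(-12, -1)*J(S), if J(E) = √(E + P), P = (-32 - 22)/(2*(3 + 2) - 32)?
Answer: 3*I*√209 ≈ 43.37*I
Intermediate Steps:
S = -18 (S = 2 - 1*20 = 2 - 20 = -18)
P = 27/11 (P = -54/(2*5 - 32) = -54/(10 - 32) = -54/(-22) = -54*(-1/22) = 27/11 ≈ 2.4545)
J(E) = √(27/11 + E) (J(E) = √(E + 27/11) = √(27/11 + E))
H(-12, -1)*J(S) = 11*(√(297 + 121*(-18))/11) = 11*(√(297 - 2178)/11) = 11*(√(-1881)/11) = 11*((3*I*√209)/11) = 11*(3*I*√209/11) = 3*I*√209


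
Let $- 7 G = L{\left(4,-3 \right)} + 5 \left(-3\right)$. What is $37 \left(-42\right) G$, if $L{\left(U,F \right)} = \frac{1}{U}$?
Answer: $- \frac{6549}{2} \approx -3274.5$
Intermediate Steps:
$G = \frac{59}{28}$ ($G = - \frac{\frac{1}{4} + 5 \left(-3\right)}{7} = - \frac{\frac{1}{4} - 15}{7} = \left(- \frac{1}{7}\right) \left(- \frac{59}{4}\right) = \frac{59}{28} \approx 2.1071$)
$37 \left(-42\right) G = 37 \left(-42\right) \frac{59}{28} = \left(-1554\right) \frac{59}{28} = - \frac{6549}{2}$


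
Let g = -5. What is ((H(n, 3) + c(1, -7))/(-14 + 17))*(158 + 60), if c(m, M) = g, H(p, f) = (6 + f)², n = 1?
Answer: 16568/3 ≈ 5522.7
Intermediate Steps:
c(m, M) = -5
((H(n, 3) + c(1, -7))/(-14 + 17))*(158 + 60) = (((6 + 3)² - 5)/(-14 + 17))*(158 + 60) = ((9² - 5)/3)*218 = ((81 - 5)*(⅓))*218 = (76*(⅓))*218 = (76/3)*218 = 16568/3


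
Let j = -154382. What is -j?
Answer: 154382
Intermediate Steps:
-j = -1*(-154382) = 154382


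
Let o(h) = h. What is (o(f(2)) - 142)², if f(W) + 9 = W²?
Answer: 21609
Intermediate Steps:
f(W) = -9 + W²
(o(f(2)) - 142)² = ((-9 + 2²) - 142)² = ((-9 + 4) - 142)² = (-5 - 142)² = (-147)² = 21609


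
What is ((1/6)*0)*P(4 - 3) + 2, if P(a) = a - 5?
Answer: 2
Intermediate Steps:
P(a) = -5 + a
((1/6)*0)*P(4 - 3) + 2 = ((1/6)*0)*(-5 + (4 - 3)) + 2 = ((1*(⅙))*0)*(-5 + 1) + 2 = ((⅙)*0)*(-4) + 2 = 0*(-4) + 2 = 0 + 2 = 2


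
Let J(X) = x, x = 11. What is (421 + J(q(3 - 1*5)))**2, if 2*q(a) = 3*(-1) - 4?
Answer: 186624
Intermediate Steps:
q(a) = -7/2 (q(a) = (3*(-1) - 4)/2 = (-3 - 4)/2 = (1/2)*(-7) = -7/2)
J(X) = 11
(421 + J(q(3 - 1*5)))**2 = (421 + 11)**2 = 432**2 = 186624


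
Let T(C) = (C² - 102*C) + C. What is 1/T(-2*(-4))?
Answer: -1/744 ≈ -0.0013441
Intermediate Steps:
T(C) = C² - 101*C
1/T(-2*(-4)) = 1/((-2*(-4))*(-101 - 2*(-4))) = 1/(8*(-101 + 8)) = 1/(8*(-93)) = 1/(-744) = -1/744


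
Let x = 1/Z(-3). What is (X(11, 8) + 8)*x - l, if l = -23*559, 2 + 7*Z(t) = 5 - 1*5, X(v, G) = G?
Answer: 12801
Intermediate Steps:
Z(t) = -2/7 (Z(t) = -2/7 + (5 - 1*5)/7 = -2/7 + (5 - 5)/7 = -2/7 + (1/7)*0 = -2/7 + 0 = -2/7)
x = -7/2 (x = 1/(-2/7) = -7/2 ≈ -3.5000)
l = -12857
(X(11, 8) + 8)*x - l = (8 + 8)*(-7/2) - 1*(-12857) = 16*(-7/2) + 12857 = -56 + 12857 = 12801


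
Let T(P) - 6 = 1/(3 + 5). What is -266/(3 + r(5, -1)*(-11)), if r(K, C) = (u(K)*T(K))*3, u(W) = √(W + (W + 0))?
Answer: 8512/4357719 + 573496*√10/4357719 ≈ 0.41812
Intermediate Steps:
u(W) = √2*√W (u(W) = √(W + W) = √(2*W) = √2*√W)
T(P) = 49/8 (T(P) = 6 + 1/(3 + 5) = 6 + 1/8 = 6 + ⅛ = 49/8)
r(K, C) = 147*√2*√K/8 (r(K, C) = ((√2*√K)*(49/8))*3 = (49*√2*√K/8)*3 = 147*√2*√K/8)
-266/(3 + r(5, -1)*(-11)) = -266/(3 + (147*√2*√5/8)*(-11)) = -266/(3 + (147*√10/8)*(-11)) = -266/(3 - 1617*√10/8)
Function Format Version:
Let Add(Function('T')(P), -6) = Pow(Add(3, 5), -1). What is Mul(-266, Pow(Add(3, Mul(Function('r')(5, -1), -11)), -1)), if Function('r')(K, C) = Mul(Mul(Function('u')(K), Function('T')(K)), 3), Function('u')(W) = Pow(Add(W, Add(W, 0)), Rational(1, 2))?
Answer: Add(Rational(8512, 4357719), Mul(Rational(573496, 4357719), Pow(10, Rational(1, 2)))) ≈ 0.41812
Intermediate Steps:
Function('u')(W) = Mul(Pow(2, Rational(1, 2)), Pow(W, Rational(1, 2))) (Function('u')(W) = Pow(Add(W, W), Rational(1, 2)) = Pow(Mul(2, W), Rational(1, 2)) = Mul(Pow(2, Rational(1, 2)), Pow(W, Rational(1, 2))))
Function('T')(P) = Rational(49, 8) (Function('T')(P) = Add(6, Pow(Add(3, 5), -1)) = Add(6, Pow(8, -1)) = Add(6, Rational(1, 8)) = Rational(49, 8))
Function('r')(K, C) = Mul(Rational(147, 8), Pow(2, Rational(1, 2)), Pow(K, Rational(1, 2))) (Function('r')(K, C) = Mul(Mul(Mul(Pow(2, Rational(1, 2)), Pow(K, Rational(1, 2))), Rational(49, 8)), 3) = Mul(Mul(Rational(49, 8), Pow(2, Rational(1, 2)), Pow(K, Rational(1, 2))), 3) = Mul(Rational(147, 8), Pow(2, Rational(1, 2)), Pow(K, Rational(1, 2))))
Mul(-266, Pow(Add(3, Mul(Function('r')(5, -1), -11)), -1)) = Mul(-266, Pow(Add(3, Mul(Mul(Rational(147, 8), Pow(2, Rational(1, 2)), Pow(5, Rational(1, 2))), -11)), -1)) = Mul(-266, Pow(Add(3, Mul(Mul(Rational(147, 8), Pow(10, Rational(1, 2))), -11)), -1)) = Mul(-266, Pow(Add(3, Mul(Rational(-1617, 8), Pow(10, Rational(1, 2)))), -1))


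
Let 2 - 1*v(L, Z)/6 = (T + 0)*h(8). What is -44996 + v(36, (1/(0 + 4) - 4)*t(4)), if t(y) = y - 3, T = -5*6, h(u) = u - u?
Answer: -44984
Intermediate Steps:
h(u) = 0
T = -30
t(y) = -3 + y
v(L, Z) = 12 (v(L, Z) = 12 - 6*(-30 + 0)*0 = 12 - (-180)*0 = 12 - 6*0 = 12 + 0 = 12)
-44996 + v(36, (1/(0 + 4) - 4)*t(4)) = -44996 + 12 = -44984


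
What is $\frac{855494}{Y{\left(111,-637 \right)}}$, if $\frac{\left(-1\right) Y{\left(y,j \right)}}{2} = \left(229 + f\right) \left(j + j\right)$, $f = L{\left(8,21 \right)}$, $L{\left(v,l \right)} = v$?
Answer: $\frac{427747}{301938} \approx 1.4167$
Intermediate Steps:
$f = 8$
$Y{\left(y,j \right)} = - 948 j$ ($Y{\left(y,j \right)} = - 2 \left(229 + 8\right) \left(j + j\right) = - 2 \cdot 237 \cdot 2 j = - 2 \cdot 474 j = - 948 j$)
$\frac{855494}{Y{\left(111,-637 \right)}} = \frac{855494}{\left(-948\right) \left(-637\right)} = \frac{855494}{603876} = 855494 \cdot \frac{1}{603876} = \frac{427747}{301938}$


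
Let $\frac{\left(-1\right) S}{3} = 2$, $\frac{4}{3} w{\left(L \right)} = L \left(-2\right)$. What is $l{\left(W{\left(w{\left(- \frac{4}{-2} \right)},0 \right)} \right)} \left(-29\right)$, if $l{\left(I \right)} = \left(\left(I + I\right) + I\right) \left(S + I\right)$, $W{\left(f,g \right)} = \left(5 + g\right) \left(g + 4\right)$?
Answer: $-24360$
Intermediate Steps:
$w{\left(L \right)} = - \frac{3 L}{2}$ ($w{\left(L \right)} = \frac{3 L \left(-2\right)}{4} = \frac{3 \left(- 2 L\right)}{4} = - \frac{3 L}{2}$)
$W{\left(f,g \right)} = \left(4 + g\right) \left(5 + g\right)$ ($W{\left(f,g \right)} = \left(5 + g\right) \left(4 + g\right) = \left(4 + g\right) \left(5 + g\right)$)
$S = -6$ ($S = \left(-3\right) 2 = -6$)
$l{\left(I \right)} = 3 I \left(-6 + I\right)$ ($l{\left(I \right)} = \left(\left(I + I\right) + I\right) \left(-6 + I\right) = \left(2 I + I\right) \left(-6 + I\right) = 3 I \left(-6 + I\right)$)
$l{\left(W{\left(w{\left(- \frac{4}{-2} \right)},0 \right)} \right)} \left(-29\right) = 3 \left(20 + 0^{2} + 9 \cdot 0\right) \left(-6 + \left(20 + 0^{2} + 9 \cdot 0\right)\right) \left(-29\right) = 3 \left(20 + 0 + 0\right) \left(-6 + \left(20 + 0 + 0\right)\right) \left(-29\right) = 3 \cdot 20 \left(-6 + 20\right) \left(-29\right) = 3 \cdot 20 \cdot 14 \left(-29\right) = 840 \left(-29\right) = -24360$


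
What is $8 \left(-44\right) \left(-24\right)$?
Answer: $8448$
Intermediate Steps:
$8 \left(-44\right) \left(-24\right) = \left(-352\right) \left(-24\right) = 8448$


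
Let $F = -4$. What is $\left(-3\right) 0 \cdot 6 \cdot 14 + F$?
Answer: $-4$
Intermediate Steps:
$\left(-3\right) 0 \cdot 6 \cdot 14 + F = \left(-3\right) 0 \cdot 6 \cdot 14 - 4 = 0 \cdot 6 \cdot 14 - 4 = 0 \cdot 14 - 4 = 0 - 4 = -4$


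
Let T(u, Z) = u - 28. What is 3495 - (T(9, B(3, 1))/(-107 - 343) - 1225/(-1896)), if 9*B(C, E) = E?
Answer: 496891121/142200 ≈ 3494.3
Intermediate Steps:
B(C, E) = E/9
T(u, Z) = -28 + u
3495 - (T(9, B(3, 1))/(-107 - 343) - 1225/(-1896)) = 3495 - ((-28 + 9)/(-107 - 343) - 1225/(-1896)) = 3495 - (-19/(-450) - 1225*(-1/1896)) = 3495 - (-19*(-1/450) + 1225/1896) = 3495 - (19/450 + 1225/1896) = 3495 - 1*97879/142200 = 3495 - 97879/142200 = 496891121/142200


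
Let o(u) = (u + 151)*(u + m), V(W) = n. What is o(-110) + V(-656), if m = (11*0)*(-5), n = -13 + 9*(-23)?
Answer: -4730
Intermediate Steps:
n = -220 (n = -13 - 207 = -220)
V(W) = -220
m = 0 (m = 0*(-5) = 0)
o(u) = u*(151 + u) (o(u) = (u + 151)*(u + 0) = (151 + u)*u = u*(151 + u))
o(-110) + V(-656) = -110*(151 - 110) - 220 = -110*41 - 220 = -4510 - 220 = -4730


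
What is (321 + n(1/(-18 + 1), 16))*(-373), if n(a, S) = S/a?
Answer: -18277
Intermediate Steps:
(321 + n(1/(-18 + 1), 16))*(-373) = (321 + 16/(1/(-18 + 1)))*(-373) = (321 + 16/(1/(-17)))*(-373) = (321 + 16/(-1/17))*(-373) = (321 + 16*(-17))*(-373) = (321 - 272)*(-373) = 49*(-373) = -18277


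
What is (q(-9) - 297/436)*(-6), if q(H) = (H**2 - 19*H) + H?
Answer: -316953/218 ≈ -1453.9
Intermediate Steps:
q(H) = H**2 - 18*H
(q(-9) - 297/436)*(-6) = (-9*(-18 - 9) - 297/436)*(-6) = (-9*(-27) - 297*1/436)*(-6) = (243 - 297/436)*(-6) = (105651/436)*(-6) = -316953/218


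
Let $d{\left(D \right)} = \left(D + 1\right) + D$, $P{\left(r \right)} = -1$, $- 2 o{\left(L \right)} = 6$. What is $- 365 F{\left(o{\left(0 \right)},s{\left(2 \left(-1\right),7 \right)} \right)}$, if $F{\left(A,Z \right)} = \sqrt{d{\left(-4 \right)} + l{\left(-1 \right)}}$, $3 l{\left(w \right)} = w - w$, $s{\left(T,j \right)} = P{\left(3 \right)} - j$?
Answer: $- 365 i \sqrt{7} \approx - 965.7 i$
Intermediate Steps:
$o{\left(L \right)} = -3$ ($o{\left(L \right)} = \left(- \frac{1}{2}\right) 6 = -3$)
$d{\left(D \right)} = 1 + 2 D$ ($d{\left(D \right)} = \left(1 + D\right) + D = 1 + 2 D$)
$s{\left(T,j \right)} = -1 - j$
$l{\left(w \right)} = 0$ ($l{\left(w \right)} = \frac{w - w}{3} = \frac{1}{3} \cdot 0 = 0$)
$F{\left(A,Z \right)} = i \sqrt{7}$ ($F{\left(A,Z \right)} = \sqrt{\left(1 + 2 \left(-4\right)\right) + 0} = \sqrt{\left(1 - 8\right) + 0} = \sqrt{-7 + 0} = \sqrt{-7} = i \sqrt{7}$)
$- 365 F{\left(o{\left(0 \right)},s{\left(2 \left(-1\right),7 \right)} \right)} = - 365 i \sqrt{7}$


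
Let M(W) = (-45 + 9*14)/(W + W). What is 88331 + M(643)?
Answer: 113593747/1286 ≈ 88331.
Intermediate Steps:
M(W) = 81/(2*W) (M(W) = (-45 + 126)/((2*W)) = 81*(1/(2*W)) = 81/(2*W))
88331 + M(643) = 88331 + (81/2)/643 = 88331 + (81/2)*(1/643) = 88331 + 81/1286 = 113593747/1286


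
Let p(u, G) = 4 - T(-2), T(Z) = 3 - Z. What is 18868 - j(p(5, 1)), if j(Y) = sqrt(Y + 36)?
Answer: 18868 - sqrt(35) ≈ 18862.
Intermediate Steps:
p(u, G) = -1 (p(u, G) = 4 - (3 - 1*(-2)) = 4 - (3 + 2) = 4 - 1*5 = 4 - 5 = -1)
j(Y) = sqrt(36 + Y)
18868 - j(p(5, 1)) = 18868 - sqrt(36 - 1) = 18868 - sqrt(35)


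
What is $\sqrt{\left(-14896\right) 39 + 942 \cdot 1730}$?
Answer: $6 \sqrt{29131} \approx 1024.1$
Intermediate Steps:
$\sqrt{\left(-14896\right) 39 + 942 \cdot 1730} = \sqrt{-580944 + 1629660} = \sqrt{1048716} = 6 \sqrt{29131}$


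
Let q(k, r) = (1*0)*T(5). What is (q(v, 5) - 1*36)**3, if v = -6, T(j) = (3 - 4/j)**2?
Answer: -46656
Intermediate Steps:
q(k, r) = 0 (q(k, r) = (1*0)*((-4 + 3*5)**2/5**2) = 0*((-4 + 15)**2/25) = 0*((1/25)*11**2) = 0*((1/25)*121) = 0*(121/25) = 0)
(q(v, 5) - 1*36)**3 = (0 - 1*36)**3 = (0 - 36)**3 = (-36)**3 = -46656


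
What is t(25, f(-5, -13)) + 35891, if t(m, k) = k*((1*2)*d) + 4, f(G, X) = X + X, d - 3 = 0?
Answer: 35739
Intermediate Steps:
d = 3 (d = 3 + 0 = 3)
f(G, X) = 2*X
t(m, k) = 4 + 6*k (t(m, k) = k*((1*2)*3) + 4 = k*(2*3) + 4 = k*6 + 4 = 6*k + 4 = 4 + 6*k)
t(25, f(-5, -13)) + 35891 = (4 + 6*(2*(-13))) + 35891 = (4 + 6*(-26)) + 35891 = (4 - 156) + 35891 = -152 + 35891 = 35739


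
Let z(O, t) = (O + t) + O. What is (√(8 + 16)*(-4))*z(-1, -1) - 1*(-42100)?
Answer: 42100 + 24*√6 ≈ 42159.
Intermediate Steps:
z(O, t) = t + 2*O
(√(8 + 16)*(-4))*z(-1, -1) - 1*(-42100) = (√(8 + 16)*(-4))*(-1 + 2*(-1)) - 1*(-42100) = (√24*(-4))*(-1 - 2) + 42100 = ((2*√6)*(-4))*(-3) + 42100 = -8*√6*(-3) + 42100 = 24*√6 + 42100 = 42100 + 24*√6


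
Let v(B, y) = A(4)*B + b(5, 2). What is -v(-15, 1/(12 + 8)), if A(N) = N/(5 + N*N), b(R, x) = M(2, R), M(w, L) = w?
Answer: 6/7 ≈ 0.85714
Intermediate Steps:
b(R, x) = 2
A(N) = N/(5 + N²)
v(B, y) = 2 + 4*B/21 (v(B, y) = (4/(5 + 4²))*B + 2 = (4/(5 + 16))*B + 2 = (4/21)*B + 2 = (4*(1/21))*B + 2 = 4*B/21 + 2 = 2 + 4*B/21)
-v(-15, 1/(12 + 8)) = -(2 + (4/21)*(-15)) = -(2 - 20/7) = -1*(-6/7) = 6/7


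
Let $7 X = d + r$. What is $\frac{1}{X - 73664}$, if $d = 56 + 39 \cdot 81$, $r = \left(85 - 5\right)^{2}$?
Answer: $- \frac{7}{506033} \approx -1.3833 \cdot 10^{-5}$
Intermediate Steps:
$r = 6400$ ($r = 80^{2} = 6400$)
$d = 3215$ ($d = 56 + 3159 = 3215$)
$X = \frac{9615}{7}$ ($X = \frac{3215 + 6400}{7} = \frac{1}{7} \cdot 9615 = \frac{9615}{7} \approx 1373.6$)
$\frac{1}{X - 73664} = \frac{1}{\frac{9615}{7} - 73664} = \frac{1}{- \frac{506033}{7}} = - \frac{7}{506033}$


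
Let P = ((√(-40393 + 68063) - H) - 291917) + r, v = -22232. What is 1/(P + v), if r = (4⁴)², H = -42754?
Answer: -205859/42377900211 - √27670/42377900211 ≈ -4.8616e-6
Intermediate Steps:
r = 65536 (r = 256² = 65536)
P = -183627 + √27670 (P = ((√(-40393 + 68063) - 1*(-42754)) - 291917) + 65536 = ((√27670 + 42754) - 291917) + 65536 = ((42754 + √27670) - 291917) + 65536 = (-249163 + √27670) + 65536 = -183627 + √27670 ≈ -1.8346e+5)
1/(P + v) = 1/((-183627 + √27670) - 22232) = 1/(-205859 + √27670)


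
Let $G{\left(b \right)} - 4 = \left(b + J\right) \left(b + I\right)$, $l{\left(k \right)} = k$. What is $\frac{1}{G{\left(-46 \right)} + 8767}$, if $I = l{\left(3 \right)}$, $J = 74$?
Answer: $\frac{1}{7567} \approx 0.00013215$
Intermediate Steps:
$I = 3$
$G{\left(b \right)} = 4 + \left(3 + b\right) \left(74 + b\right)$ ($G{\left(b \right)} = 4 + \left(b + 74\right) \left(b + 3\right) = 4 + \left(74 + b\right) \left(3 + b\right) = 4 + \left(3 + b\right) \left(74 + b\right)$)
$\frac{1}{G{\left(-46 \right)} + 8767} = \frac{1}{\left(226 + \left(-46\right)^{2} + 77 \left(-46\right)\right) + 8767} = \frac{1}{\left(226 + 2116 - 3542\right) + 8767} = \frac{1}{-1200 + 8767} = \frac{1}{7567}$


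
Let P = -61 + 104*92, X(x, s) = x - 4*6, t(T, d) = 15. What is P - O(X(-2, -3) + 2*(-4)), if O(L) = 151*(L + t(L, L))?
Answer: 12376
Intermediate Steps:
X(x, s) = -24 + x (X(x, s) = x - 24 = -24 + x)
O(L) = 2265 + 151*L (O(L) = 151*(L + 15) = 151*(15 + L) = 2265 + 151*L)
P = 9507 (P = -61 + 9568 = 9507)
P - O(X(-2, -3) + 2*(-4)) = 9507 - (2265 + 151*((-24 - 2) + 2*(-4))) = 9507 - (2265 + 151*(-26 - 8)) = 9507 - (2265 + 151*(-34)) = 9507 - (2265 - 5134) = 9507 - 1*(-2869) = 9507 + 2869 = 12376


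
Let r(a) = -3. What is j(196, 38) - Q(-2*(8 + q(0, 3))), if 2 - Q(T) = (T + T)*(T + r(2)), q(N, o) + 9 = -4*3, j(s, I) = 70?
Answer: 1264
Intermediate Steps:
q(N, o) = -21 (q(N, o) = -9 - 4*3 = -9 - 12 = -21)
Q(T) = 2 - 2*T*(-3 + T) (Q(T) = 2 - (T + T)*(T - 3) = 2 - 2*T*(-3 + T))
j(196, 38) - Q(-2*(8 + q(0, 3))) = 70 - (2 - 2*4*(8 - 21)² + 6*(-2*(8 - 21))) = 70 - (2 - 2*(-2*(-13))² + 6*(-2*(-13))) = 70 - (2 - 2*26² + 6*26) = 70 - (2 - 2*676 + 156) = 70 - (2 - 1352 + 156) = 70 - 1*(-1194) = 70 + 1194 = 1264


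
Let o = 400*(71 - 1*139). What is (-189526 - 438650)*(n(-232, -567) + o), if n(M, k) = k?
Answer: 17442562992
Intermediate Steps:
o = -27200 (o = 400*(71 - 139) = 400*(-68) = -27200)
(-189526 - 438650)*(n(-232, -567) + o) = (-189526 - 438650)*(-567 - 27200) = -628176*(-27767) = 17442562992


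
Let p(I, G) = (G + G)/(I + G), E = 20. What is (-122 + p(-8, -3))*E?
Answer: -26720/11 ≈ -2429.1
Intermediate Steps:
p(I, G) = 2*G/(G + I) (p(I, G) = (2*G)/(G + I) = 2*G/(G + I))
(-122 + p(-8, -3))*E = (-122 + 2*(-3)/(-3 - 8))*20 = (-122 + 2*(-3)/(-11))*20 = (-122 + 2*(-3)*(-1/11))*20 = (-122 + 6/11)*20 = -1336/11*20 = -26720/11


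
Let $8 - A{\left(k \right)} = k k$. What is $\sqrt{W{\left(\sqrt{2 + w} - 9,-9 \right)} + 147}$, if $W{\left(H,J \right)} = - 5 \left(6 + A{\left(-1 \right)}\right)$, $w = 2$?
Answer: $\sqrt{82} \approx 9.0554$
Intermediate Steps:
$A{\left(k \right)} = 8 - k^{2}$ ($A{\left(k \right)} = 8 - k k = 8 - k^{2}$)
$W{\left(H,J \right)} = -65$ ($W{\left(H,J \right)} = - 5 \left(6 + \left(8 - \left(-1\right)^{2}\right)\right) = - 5 \left(6 + \left(8 - 1\right)\right) = - 5 \left(6 + 7\right) = \left(-5\right) 13 = -65$)
$\sqrt{W{\left(\sqrt{2 + w} - 9,-9 \right)} + 147} = \sqrt{-65 + 147} = \sqrt{82}$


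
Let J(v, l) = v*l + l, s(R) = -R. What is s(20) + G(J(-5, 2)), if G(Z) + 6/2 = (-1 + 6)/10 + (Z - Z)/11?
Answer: -45/2 ≈ -22.500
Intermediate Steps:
J(v, l) = l + l*v (J(v, l) = l*v + l = l + l*v)
G(Z) = -5/2 (G(Z) = -3 + ((-1 + 6)/10 + (Z - Z)/11) = -3 + (5*(⅒) + 0*(1/11)) = -3 + (½ + 0) = -3 + ½ = -5/2)
s(20) + G(J(-5, 2)) = -1*20 - 5/2 = -20 - 5/2 = -45/2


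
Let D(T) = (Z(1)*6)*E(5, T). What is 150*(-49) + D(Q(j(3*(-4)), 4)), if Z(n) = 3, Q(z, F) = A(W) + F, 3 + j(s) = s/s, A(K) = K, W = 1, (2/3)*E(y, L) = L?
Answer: -7215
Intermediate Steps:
E(y, L) = 3*L/2
j(s) = -2 (j(s) = -3 + s/s = -3 + 1 = -2)
Q(z, F) = 1 + F
D(T) = 27*T (D(T) = (3*6)*(3*T/2) = 18*(3*T/2) = 27*T)
150*(-49) + D(Q(j(3*(-4)), 4)) = 150*(-49) + 27*(1 + 4) = -7350 + 27*5 = -7350 + 135 = -7215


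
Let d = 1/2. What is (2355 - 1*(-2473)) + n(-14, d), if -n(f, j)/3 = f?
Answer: 4870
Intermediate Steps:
d = ½ ≈ 0.50000
n(f, j) = -3*f
(2355 - 1*(-2473)) + n(-14, d) = (2355 - 1*(-2473)) - 3*(-14) = (2355 + 2473) + 42 = 4828 + 42 = 4870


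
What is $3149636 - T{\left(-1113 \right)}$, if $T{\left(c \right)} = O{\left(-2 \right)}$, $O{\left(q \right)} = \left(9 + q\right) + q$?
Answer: $3149631$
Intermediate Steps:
$O{\left(q \right)} = 9 + 2 q$
$T{\left(c \right)} = 5$ ($T{\left(c \right)} = 9 + 2 \left(-2\right) = 9 - 4 = 5$)
$3149636 - T{\left(-1113 \right)} = 3149636 - 5 = 3149631$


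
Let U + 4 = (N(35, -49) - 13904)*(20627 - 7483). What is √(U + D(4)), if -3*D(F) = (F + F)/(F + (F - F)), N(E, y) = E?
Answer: I*√1640647266/3 ≈ 13502.0*I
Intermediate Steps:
D(F) = -⅔ (D(F) = -(F + F)/(3*(F + (F - F))) = -2*F/(3*(F + 0)) = -2*F/(3*F) = -⅓*2 = -⅔)
U = -182294140 (U = -4 + (35 - 13904)*(20627 - 7483) = -4 - 13869*13144 = -4 - 182294136 = -182294140)
√(U + D(4)) = √(-182294140 - ⅔) = √(-546882422/3) = I*√1640647266/3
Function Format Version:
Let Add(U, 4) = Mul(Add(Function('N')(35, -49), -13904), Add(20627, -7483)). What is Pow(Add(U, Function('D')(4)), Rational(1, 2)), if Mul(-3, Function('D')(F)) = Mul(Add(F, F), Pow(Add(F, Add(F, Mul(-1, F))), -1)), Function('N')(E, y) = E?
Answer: Mul(Rational(1, 3), I, Pow(1640647266, Rational(1, 2))) ≈ Mul(13502., I)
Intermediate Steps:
Function('D')(F) = Rational(-2, 3) (Function('D')(F) = Mul(Rational(-1, 3), Mul(Add(F, F), Pow(Add(F, Add(F, Mul(-1, F))), -1))) = Mul(Rational(-1, 3), Mul(Mul(2, F), Pow(Add(F, 0), -1))) = Mul(Rational(-1, 3), Mul(Mul(2, F), Pow(F, -1))) = Mul(Rational(-1, 3), 2) = Rational(-2, 3))
U = -182294140 (U = Add(-4, Mul(Add(35, -13904), Add(20627, -7483))) = Add(-4, Mul(-13869, 13144)) = Add(-4, -182294136) = -182294140)
Pow(Add(U, Function('D')(4)), Rational(1, 2)) = Pow(Add(-182294140, Rational(-2, 3)), Rational(1, 2)) = Pow(Rational(-546882422, 3), Rational(1, 2)) = Mul(Rational(1, 3), I, Pow(1640647266, Rational(1, 2)))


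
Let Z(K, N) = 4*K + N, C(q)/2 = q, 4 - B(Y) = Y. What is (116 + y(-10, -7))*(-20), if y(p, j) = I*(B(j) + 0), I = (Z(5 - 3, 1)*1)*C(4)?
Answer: -18160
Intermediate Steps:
B(Y) = 4 - Y
C(q) = 2*q
Z(K, N) = N + 4*K
I = 72 (I = ((1 + 4*(5 - 3))*1)*(2*4) = ((1 + 4*2)*1)*8 = ((1 + 8)*1)*8 = (9*1)*8 = 9*8 = 72)
y(p, j) = 288 - 72*j (y(p, j) = 72*((4 - j) + 0) = 72*(4 - j) = 288 - 72*j)
(116 + y(-10, -7))*(-20) = (116 + (288 - 72*(-7)))*(-20) = (116 + (288 + 504))*(-20) = (116 + 792)*(-20) = 908*(-20) = -18160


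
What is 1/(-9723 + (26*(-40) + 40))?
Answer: -1/10723 ≈ -9.3258e-5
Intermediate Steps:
1/(-9723 + (26*(-40) + 40)) = 1/(-9723 + (-1040 + 40)) = 1/(-9723 - 1000) = 1/(-10723) = -1/10723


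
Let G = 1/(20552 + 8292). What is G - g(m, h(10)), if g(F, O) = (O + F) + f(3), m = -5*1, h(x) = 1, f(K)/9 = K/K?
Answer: -144219/28844 ≈ -5.0000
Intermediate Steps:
f(K) = 9 (f(K) = 9*(K/K) = 9*1 = 9)
m = -5
G = 1/28844 ≈ 3.4669e-5
g(F, O) = 9 + F + O (g(F, O) = (O + F) + 9 = (F + O) + 9 = 9 + F + O)
G - g(m, h(10)) = 1/28844 - (9 - 5 + 1) = 1/28844 - 1*5 = 1/28844 - 5 = -144219/28844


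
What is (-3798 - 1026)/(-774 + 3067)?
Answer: -4824/2293 ≈ -2.1038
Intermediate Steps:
(-3798 - 1026)/(-774 + 3067) = -4824/2293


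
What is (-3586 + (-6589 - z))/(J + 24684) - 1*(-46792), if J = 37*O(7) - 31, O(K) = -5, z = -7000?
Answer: 1144903481/24468 ≈ 46792.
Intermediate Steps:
J = -216 (J = 37*(-5) - 31 = -185 - 31 = -216)
(-3586 + (-6589 - z))/(J + 24684) - 1*(-46792) = (-3586 + (-6589 - 1*(-7000)))/(-216 + 24684) - 1*(-46792) = (-3586 + (-6589 + 7000))/24468 + 46792 = (-3586 + 411)*(1/24468) + 46792 = -3175*1/24468 + 46792 = -3175/24468 + 46792 = 1144903481/24468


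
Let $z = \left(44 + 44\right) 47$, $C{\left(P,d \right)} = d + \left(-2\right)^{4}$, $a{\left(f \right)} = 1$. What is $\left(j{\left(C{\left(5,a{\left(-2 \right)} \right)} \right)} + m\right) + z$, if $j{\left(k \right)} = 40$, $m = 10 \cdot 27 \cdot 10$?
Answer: $6876$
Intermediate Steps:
$m = 2700$ ($m = 270 \cdot 10 = 2700$)
$C{\left(P,d \right)} = 16 + d$ ($C{\left(P,d \right)} = d + 16 = 16 + d$)
$z = 4136$ ($z = 88 \cdot 47 = 4136$)
$\left(j{\left(C{\left(5,a{\left(-2 \right)} \right)} \right)} + m\right) + z = \left(40 + 2700\right) + 4136 = 2740 + 4136 = 6876$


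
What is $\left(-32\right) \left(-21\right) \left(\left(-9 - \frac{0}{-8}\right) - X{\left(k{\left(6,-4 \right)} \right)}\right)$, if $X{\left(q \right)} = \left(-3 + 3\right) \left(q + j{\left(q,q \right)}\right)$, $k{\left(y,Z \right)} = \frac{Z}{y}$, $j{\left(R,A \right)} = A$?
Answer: $-6048$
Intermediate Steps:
$X{\left(q \right)} = 0$ ($X{\left(q \right)} = \left(-3 + 3\right) \left(q + q\right) = 0 \cdot 2 q = 0$)
$\left(-32\right) \left(-21\right) \left(\left(-9 - \frac{0}{-8}\right) - X{\left(k{\left(6,-4 \right)} \right)}\right) = \left(-32\right) \left(-21\right) \left(\left(-9 - \frac{0}{-8}\right) - 0\right) = 672 \left(\left(-9 - 0 \left(- \frac{1}{8}\right)\right) + 0\right) = 672 \left(\left(-9 - 0\right) + 0\right) = 672 \left(\left(-9 + 0\right) + 0\right) = 672 \left(-9 + 0\right) = 672 \left(-9\right) = -6048$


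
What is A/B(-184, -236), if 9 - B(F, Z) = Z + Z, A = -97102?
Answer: -97102/481 ≈ -201.88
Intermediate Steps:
B(F, Z) = 9 - 2*Z (B(F, Z) = 9 - (Z + Z) = 9 - 2*Z)
A/B(-184, -236) = -97102/(9 - 2*(-236)) = -97102/(9 + 472) = -97102/481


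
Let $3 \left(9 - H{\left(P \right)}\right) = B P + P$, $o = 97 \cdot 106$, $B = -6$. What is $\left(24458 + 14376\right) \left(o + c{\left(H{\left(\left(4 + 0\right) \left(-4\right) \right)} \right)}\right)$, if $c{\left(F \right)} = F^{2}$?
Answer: $\frac{3702705398}{9} \approx 4.1141 \cdot 10^{8}$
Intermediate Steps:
$o = 10282$
$H{\left(P \right)} = 9 + \frac{5 P}{3}$ ($H{\left(P \right)} = 9 - \frac{- 6 P + P}{3} = 9 - \frac{\left(-5\right) P}{3} = 9 + \frac{5 P}{3}$)
$\left(24458 + 14376\right) \left(o + c{\left(H{\left(\left(4 + 0\right) \left(-4\right) \right)} \right)}\right) = \left(24458 + 14376\right) \left(10282 + \left(9 + \frac{5 \left(4 + 0\right) \left(-4\right)}{3}\right)^{2}\right) = 38834 \left(10282 + \left(9 + \frac{5 \cdot 4 \left(-4\right)}{3}\right)^{2}\right) = 38834 \left(10282 + \left(9 + \frac{5}{3} \left(-16\right)\right)^{2}\right) = 38834 \left(10282 + \left(9 - \frac{80}{3}\right)^{2}\right) = 38834 \left(10282 + \left(- \frac{53}{3}\right)^{2}\right) = 38834 \left(10282 + \frac{2809}{9}\right) = 38834 \cdot \frac{95347}{9} = \frac{3702705398}{9}$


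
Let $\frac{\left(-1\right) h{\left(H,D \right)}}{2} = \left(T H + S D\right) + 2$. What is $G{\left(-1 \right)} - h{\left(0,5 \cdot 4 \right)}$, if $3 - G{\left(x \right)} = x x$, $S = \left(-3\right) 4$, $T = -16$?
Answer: $-474$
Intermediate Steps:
$S = -12$
$h{\left(H,D \right)} = -4 + 24 D + 32 H$ ($h{\left(H,D \right)} = - 2 \left(\left(- 16 H - 12 D\right) + 2\right) = - 2 \left(2 - 16 H - 12 D\right) = -4 + 24 D + 32 H$)
$G{\left(x \right)} = 3 - x^{2}$ ($G{\left(x \right)} = 3 - x x = 3 - x^{2}$)
$G{\left(-1 \right)} - h{\left(0,5 \cdot 4 \right)} = \left(3 - \left(-1\right)^{2}\right) - \left(-4 + 24 \cdot 5 \cdot 4 + 32 \cdot 0\right) = \left(3 - 1\right) - \left(-4 + 24 \cdot 20 + 0\right) = \left(3 - 1\right) - \left(-4 + 480 + 0\right) = 2 - 476 = -474$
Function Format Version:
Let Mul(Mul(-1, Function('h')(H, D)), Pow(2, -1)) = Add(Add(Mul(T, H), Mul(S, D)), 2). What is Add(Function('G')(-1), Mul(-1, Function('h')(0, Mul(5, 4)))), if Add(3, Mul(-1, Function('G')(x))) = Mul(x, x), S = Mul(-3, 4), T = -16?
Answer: -474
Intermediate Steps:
S = -12
Function('h')(H, D) = Add(-4, Mul(24, D), Mul(32, H)) (Function('h')(H, D) = Mul(-2, Add(Add(Mul(-16, H), Mul(-12, D)), 2)) = Mul(-2, Add(2, Mul(-16, H), Mul(-12, D))) = Add(-4, Mul(24, D), Mul(32, H)))
Function('G')(x) = Add(3, Mul(-1, Pow(x, 2))) (Function('G')(x) = Add(3, Mul(-1, Mul(x, x))) = Add(3, Mul(-1, Pow(x, 2))))
Add(Function('G')(-1), Mul(-1, Function('h')(0, Mul(5, 4)))) = Add(Add(3, Mul(-1, Pow(-1, 2))), Mul(-1, Add(-4, Mul(24, Mul(5, 4)), Mul(32, 0)))) = Add(Add(3, Mul(-1, 1)), Mul(-1, Add(-4, Mul(24, 20), 0))) = Add(Add(3, -1), Mul(-1, Add(-4, 480, 0))) = Add(2, Mul(-1, 476)) = Add(2, -476) = -474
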